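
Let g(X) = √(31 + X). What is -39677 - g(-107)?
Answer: -39677 - 2*I*√19 ≈ -39677.0 - 8.7178*I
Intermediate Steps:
-39677 - g(-107) = -39677 - √(31 - 107) = -39677 - √(-76) = -39677 - 2*I*√19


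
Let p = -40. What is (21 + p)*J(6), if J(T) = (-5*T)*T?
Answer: 3420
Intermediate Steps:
J(T) = -5*T**2
(21 + p)*J(6) = (21 - 40)*(-5*6**2) = -(-95)*36 = -19*(-180) = 3420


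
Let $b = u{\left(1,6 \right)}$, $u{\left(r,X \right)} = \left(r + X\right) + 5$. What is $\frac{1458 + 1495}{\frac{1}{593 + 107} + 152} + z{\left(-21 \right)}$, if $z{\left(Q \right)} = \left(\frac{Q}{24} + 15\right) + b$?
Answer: $\frac{38774609}{851208} \approx 45.552$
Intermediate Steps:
$u{\left(r,X \right)} = 5 + X + r$ ($u{\left(r,X \right)} = \left(X + r\right) + 5 = 5 + X + r$)
$b = 12$ ($b = 5 + 6 + 1 = 12$)
$z{\left(Q \right)} = 27 + \frac{Q}{24}$ ($z{\left(Q \right)} = \left(\frac{Q}{24} + 15\right) + 12 = \left(15 + \frac{Q}{24}\right) + 12 = 27 + \frac{Q}{24}$)
$\frac{1458 + 1495}{\frac{1}{593 + 107} + 152} + z{\left(-21 \right)} = \frac{1458 + 1495}{\frac{1}{593 + 107} + 152} + \left(27 + \frac{1}{24} \left(-21\right)\right) = \frac{2953}{\frac{1}{700} + 152} + \left(27 - \frac{7}{8}\right) = \frac{2953}{\frac{1}{700} + 152} + \frac{209}{8} = \frac{2953}{\frac{106401}{700}} + \frac{209}{8} = 2953 \cdot \frac{700}{106401} + \frac{209}{8} = \frac{2067100}{106401} + \frac{209}{8} = \frac{38774609}{851208}$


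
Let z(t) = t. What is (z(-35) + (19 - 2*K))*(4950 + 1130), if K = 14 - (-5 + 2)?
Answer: -304000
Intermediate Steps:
K = 17 (K = 14 - 1*(-3) = 14 + 3 = 17)
(z(-35) + (19 - 2*K))*(4950 + 1130) = (-35 + (19 - 2*17))*(4950 + 1130) = (-35 + (19 - 34))*6080 = (-35 - 15)*6080 = -50*6080 = -304000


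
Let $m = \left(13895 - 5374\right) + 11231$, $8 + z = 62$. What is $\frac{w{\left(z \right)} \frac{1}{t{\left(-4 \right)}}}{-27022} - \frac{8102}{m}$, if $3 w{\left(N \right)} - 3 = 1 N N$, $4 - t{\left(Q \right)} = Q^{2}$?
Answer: $- \frac{36221781}{88956424} \approx -0.40719$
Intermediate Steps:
$t{\left(Q \right)} = 4 - Q^{2}$
$z = 54$ ($z = -8 + 62 = 54$)
$w{\left(N \right)} = 1 + \frac{N^{2}}{3}$ ($w{\left(N \right)} = 1 + \frac{1 N N}{3} = 1 + \frac{1 N^{2}}{3} = 1 + \frac{N^{2}}{3}$)
$m = 19752$ ($m = 8521 + 11231 = 19752$)
$\frac{w{\left(z \right)} \frac{1}{t{\left(-4 \right)}}}{-27022} - \frac{8102}{m} = \frac{\left(1 + \frac{54^{2}}{3}\right) \frac{1}{4 - \left(-4\right)^{2}}}{-27022} - \frac{8102}{19752} = \frac{1 + \frac{1}{3} \cdot 2916}{4 - 16} \left(- \frac{1}{27022}\right) - \frac{4051}{9876} = \frac{1 + 972}{4 - 16} \left(- \frac{1}{27022}\right) - \frac{4051}{9876} = \frac{973}{-12} \left(- \frac{1}{27022}\right) - \frac{4051}{9876} = 973 \left(- \frac{1}{12}\right) \left(- \frac{1}{27022}\right) - \frac{4051}{9876} = \left(- \frac{973}{12}\right) \left(- \frac{1}{27022}\right) - \frac{4051}{9876} = \frac{973}{324264} - \frac{4051}{9876} = - \frac{36221781}{88956424}$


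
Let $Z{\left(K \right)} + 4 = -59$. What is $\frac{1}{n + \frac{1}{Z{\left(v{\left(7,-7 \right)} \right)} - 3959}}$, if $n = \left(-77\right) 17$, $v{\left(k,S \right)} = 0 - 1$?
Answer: $- \frac{4022}{5264799} \approx -0.00076394$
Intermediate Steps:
$v{\left(k,S \right)} = -1$
$Z{\left(K \right)} = -63$ ($Z{\left(K \right)} = -4 - 59 = -63$)
$n = -1309$
$\frac{1}{n + \frac{1}{Z{\left(v{\left(7,-7 \right)} \right)} - 3959}} = \frac{1}{-1309 + \frac{1}{-63 - 3959}} = \frac{1}{-1309 + \frac{1}{-4022}} = \frac{1}{-1309 - \frac{1}{4022}} = \frac{1}{- \frac{5264799}{4022}} = - \frac{4022}{5264799}$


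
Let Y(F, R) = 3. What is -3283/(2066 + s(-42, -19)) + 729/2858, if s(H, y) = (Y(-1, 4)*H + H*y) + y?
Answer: -7400663/7770902 ≈ -0.95236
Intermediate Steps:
s(H, y) = y + 3*H + H*y (s(H, y) = (3*H + H*y) + y = y + 3*H + H*y)
-3283/(2066 + s(-42, -19)) + 729/2858 = -3283/(2066 + (-19 + 3*(-42) - 42*(-19))) + 729/2858 = -3283/(2066 + (-19 - 126 + 798)) + 729*(1/2858) = -3283/(2066 + 653) + 729/2858 = -3283/2719 + 729/2858 = -7400663/7770902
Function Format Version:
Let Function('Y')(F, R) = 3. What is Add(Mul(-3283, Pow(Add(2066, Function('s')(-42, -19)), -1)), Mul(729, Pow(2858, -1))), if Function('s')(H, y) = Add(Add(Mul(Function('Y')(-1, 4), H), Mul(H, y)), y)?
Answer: Rational(-7400663, 7770902) ≈ -0.95236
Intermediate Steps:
Function('s')(H, y) = Add(y, Mul(3, H), Mul(H, y)) (Function('s')(H, y) = Add(Add(Mul(3, H), Mul(H, y)), y) = Add(y, Mul(3, H), Mul(H, y)))
Add(Mul(-3283, Pow(Add(2066, Function('s')(-42, -19)), -1)), Mul(729, Pow(2858, -1))) = Add(Mul(-3283, Pow(Add(2066, Add(-19, Mul(3, -42), Mul(-42, -19))), -1)), Mul(729, Pow(2858, -1))) = Add(Mul(-3283, Pow(Add(2066, Add(-19, -126, 798)), -1)), Mul(729, Rational(1, 2858))) = Add(Mul(-3283, Pow(Add(2066, 653), -1)), Rational(729, 2858)) = Add(Mul(-3283, Pow(2719, -1)), Rational(729, 2858)) = Add(Mul(-3283, Rational(1, 2719)), Rational(729, 2858)) = Add(Rational(-3283, 2719), Rational(729, 2858)) = Rational(-7400663, 7770902)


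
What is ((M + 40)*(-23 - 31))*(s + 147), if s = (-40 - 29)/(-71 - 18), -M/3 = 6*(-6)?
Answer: -105110784/89 ≈ -1.1810e+6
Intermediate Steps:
M = 108 (M = -18*(-6) = -3*(-36) = 108)
s = 69/89 (s = -69/(-89) = -69*(-1/89) = 69/89 ≈ 0.77528)
((M + 40)*(-23 - 31))*(s + 147) = ((108 + 40)*(-23 - 31))*(69/89 + 147) = (148*(-54))*(13152/89) = -7992*13152/89 = -105110784/89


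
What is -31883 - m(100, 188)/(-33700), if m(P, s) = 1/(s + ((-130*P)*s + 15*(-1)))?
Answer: -2625787271321701/82356969900 ≈ -31883.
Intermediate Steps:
m(P, s) = 1/(-15 + s - 130*P*s) (m(P, s) = 1/(s + (-130*P*s - 15)) = 1/(s + (-15 - 130*P*s)) = 1/(-15 + s - 130*P*s))
-31883 - m(100, 188)/(-33700) = -31883 - (-1/(15 - 1*188 + 130*100*188))/(-33700) = -31883 - (-1/(15 - 188 + 2444000))*(-1)/33700 = -31883 - (-1/2443827)*(-1)/33700 = -31883 - (-1*1/2443827)*(-1)/33700 = -31883 - (-1)*(-1)/(2443827*33700) = -31883 - 1*1/82356969900 = -31883 - 1/82356969900 = -2625787271321701/82356969900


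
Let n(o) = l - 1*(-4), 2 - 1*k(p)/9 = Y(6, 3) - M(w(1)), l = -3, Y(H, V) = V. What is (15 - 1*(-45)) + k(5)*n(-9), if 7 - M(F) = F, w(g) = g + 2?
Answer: 87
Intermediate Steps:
w(g) = 2 + g
M(F) = 7 - F
k(p) = 27 (k(p) = 18 - 9*(3 - (7 - (2 + 1))) = 18 - 9*(3 - (7 - 1*3)) = 18 - 9*(3 - (7 - 3)) = 18 - 9*(3 - 1*4) = 18 - 9*(3 - 4) = 18 - 9*(-1) = 18 + 9 = 27)
n(o) = 1 (n(o) = -3 - 1*(-4) = -3 + 4 = 1)
(15 - 1*(-45)) + k(5)*n(-9) = (15 - 1*(-45)) + 27*1 = (15 + 45) + 27 = 60 + 27 = 87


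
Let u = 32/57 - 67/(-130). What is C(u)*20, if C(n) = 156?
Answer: 3120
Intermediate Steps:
u = 7979/7410 (u = 32*(1/57) - 67*(-1/130) = 32/57 + 67/130 = 7979/7410 ≈ 1.0768)
C(u)*20 = 156*20 = 3120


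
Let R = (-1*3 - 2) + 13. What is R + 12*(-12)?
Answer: -136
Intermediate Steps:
R = 8 (R = (-3 - 2) + 13 = -5 + 13 = 8)
R + 12*(-12) = 8 + 12*(-12) = 8 - 144 = -136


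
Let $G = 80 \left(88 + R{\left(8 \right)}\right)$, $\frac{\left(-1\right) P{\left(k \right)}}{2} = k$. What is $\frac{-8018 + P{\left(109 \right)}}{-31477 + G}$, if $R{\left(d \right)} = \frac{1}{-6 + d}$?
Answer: $\frac{8236}{24397} \approx 0.33758$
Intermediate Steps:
$P{\left(k \right)} = - 2 k$
$G = 7080$ ($G = 80 \left(88 + \frac{1}{-6 + 8}\right) = 80 \left(88 + \frac{1}{2}\right) = 80 \cdot \frac{177}{2} = 7080$)
$\frac{-8018 + P{\left(109 \right)}}{-31477 + G} = \frac{-8018 - 218}{-31477 + 7080} = \frac{-8018 - 218}{-24397} = \left(-8236\right) \left(- \frac{1}{24397}\right) = \frac{8236}{24397}$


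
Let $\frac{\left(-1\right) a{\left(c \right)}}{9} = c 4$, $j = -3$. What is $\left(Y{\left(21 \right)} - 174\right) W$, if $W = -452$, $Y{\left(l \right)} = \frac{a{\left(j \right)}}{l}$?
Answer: $\frac{534264}{7} \approx 76323.0$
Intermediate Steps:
$a{\left(c \right)} = - 36 c$ ($a{\left(c \right)} = - 9 c 4 = - 9 \cdot 4 c = - 36 c$)
$Y{\left(l \right)} = \frac{108}{l}$ ($Y{\left(l \right)} = \frac{\left(-36\right) \left(-3\right)}{l} = \frac{108}{l}$)
$\left(Y{\left(21 \right)} - 174\right) W = \left(\frac{108}{21} - 174\right) \left(-452\right) = \left(108 \cdot \frac{1}{21} - 174\right) \left(-452\right) = \left(\frac{36}{7} - 174\right) \left(-452\right) = \left(- \frac{1182}{7}\right) \left(-452\right) = \frac{534264}{7}$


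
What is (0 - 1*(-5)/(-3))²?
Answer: 25/9 ≈ 2.7778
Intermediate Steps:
(0 - 1*(-5)/(-3))² = (0 + 5*(-⅓))² = (0 - 5/3)² = (-5/3)² = 25/9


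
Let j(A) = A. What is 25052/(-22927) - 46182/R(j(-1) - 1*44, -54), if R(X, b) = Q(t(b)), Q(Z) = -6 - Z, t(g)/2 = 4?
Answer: 529231993/160489 ≈ 3297.6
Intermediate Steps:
t(g) = 8 (t(g) = 2*4 = 8)
R(X, b) = -14 (R(X, b) = -6 - 1*8 = -6 - 8 = -14)
25052/(-22927) - 46182/R(j(-1) - 1*44, -54) = 25052/(-22927) - 46182/(-14) = 25052*(-1/22927) - 46182*(-1/14) = -25052/22927 + 23091/7 = 529231993/160489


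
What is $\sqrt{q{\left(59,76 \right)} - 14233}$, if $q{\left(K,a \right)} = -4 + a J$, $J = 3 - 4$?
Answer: $i \sqrt{14313} \approx 119.64 i$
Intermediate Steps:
$J = -1$ ($J = 3 - 4 = -1$)
$q{\left(K,a \right)} = -4 - a$ ($q{\left(K,a \right)} = -4 + a \left(-1\right) = -4 - a$)
$\sqrt{q{\left(59,76 \right)} - 14233} = \sqrt{\left(-4 - 76\right) - 14233} = \sqrt{-80 - 14233} = \sqrt{-14313} = i \sqrt{14313}$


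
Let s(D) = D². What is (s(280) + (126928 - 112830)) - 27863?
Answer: 64635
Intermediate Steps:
(s(280) + (126928 - 112830)) - 27863 = (280² + (126928 - 112830)) - 27863 = (78400 + 14098) - 27863 = 92498 - 27863 = 64635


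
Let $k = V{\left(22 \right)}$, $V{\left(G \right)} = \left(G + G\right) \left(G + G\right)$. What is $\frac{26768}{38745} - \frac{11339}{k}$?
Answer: $- \frac{55358101}{10715760} \approx -5.166$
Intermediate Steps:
$V{\left(G \right)} = 4 G^{2}$ ($V{\left(G \right)} = 2 G 2 G = 4 G^{2}$)
$k = 1936$ ($k = 4 \cdot 22^{2} = 4 \cdot 484 = 1936$)
$\frac{26768}{38745} - \frac{11339}{k} = \frac{26768}{38745} - \frac{11339}{1936} = 26768 \cdot \frac{1}{38745} - \frac{11339}{1936} = \frac{3824}{5535} - \frac{11339}{1936} = - \frac{55358101}{10715760}$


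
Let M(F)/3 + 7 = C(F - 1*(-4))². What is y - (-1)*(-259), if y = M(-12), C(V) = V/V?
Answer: -277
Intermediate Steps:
C(V) = 1
M(F) = -18 (M(F) = -21 + 3*1² = -21 + 3*1 = -21 + 3 = -18)
y = -18
y - (-1)*(-259) = -18 - (-1)*(-259) = -18 - 1*259 = -18 - 259 = -277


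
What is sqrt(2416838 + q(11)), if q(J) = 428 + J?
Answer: sqrt(2417277) ≈ 1554.8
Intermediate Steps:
sqrt(2416838 + q(11)) = sqrt(2416838 + (428 + 11)) = sqrt(2416838 + 439) = sqrt(2417277)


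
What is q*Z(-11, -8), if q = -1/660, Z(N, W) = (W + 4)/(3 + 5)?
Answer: 1/1320 ≈ 0.00075758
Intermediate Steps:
Z(N, W) = ½ + W/8 (Z(N, W) = (4 + W)/8 = (4 + W)*(⅛) = ½ + W/8)
q = -1/660 (q = -1*1/660 = -1/660 ≈ -0.0015152)
q*Z(-11, -8) = -(½ + (⅛)*(-8))/660 = -(½ - 1)/660 = -1/660*(-½) = 1/1320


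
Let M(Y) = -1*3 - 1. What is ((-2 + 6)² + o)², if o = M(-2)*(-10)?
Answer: 3136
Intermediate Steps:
M(Y) = -4 (M(Y) = -3 - 1 = -4)
o = 40 (o = -4*(-10) = 40)
((-2 + 6)² + o)² = ((-2 + 6)² + 40)² = (4² + 40)² = (16 + 40)² = 56² = 3136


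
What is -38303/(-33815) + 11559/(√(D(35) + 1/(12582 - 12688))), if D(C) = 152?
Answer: 38303/33815 + 11559*√1707766/16111 ≈ 938.72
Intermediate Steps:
-38303/(-33815) + 11559/(√(D(35) + 1/(12582 - 12688))) = -38303/(-33815) + 11559/(√(152 + 1/(12582 - 12688))) = -38303*(-1/33815) + 11559/(√(152 + 1/(-106))) = 38303/33815 + 11559/(√(152 - 1/106)) = 38303/33815 + 11559/(√(16111/106)) = 38303/33815 + 11559/((√1707766/106)) = 38303/33815 + 11559*(√1707766/16111) = 38303/33815 + 11559*√1707766/16111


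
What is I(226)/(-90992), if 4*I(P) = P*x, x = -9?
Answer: 1017/181984 ≈ 0.0055884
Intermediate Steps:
I(P) = -9*P/4 (I(P) = (P*(-9))/4 = (-9*P)/4 = -9*P/4)
I(226)/(-90992) = -9/4*226/(-90992) = -1017/2*(-1/90992) = 1017/181984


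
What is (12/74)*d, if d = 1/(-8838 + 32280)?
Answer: 1/144559 ≈ 6.9176e-6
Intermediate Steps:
d = 1/23442 ≈ 4.2658e-5
(12/74)*d = (12/74)*(1/23442) = (12*(1/74))*(1/23442) = (6/37)*(1/23442) = 1/144559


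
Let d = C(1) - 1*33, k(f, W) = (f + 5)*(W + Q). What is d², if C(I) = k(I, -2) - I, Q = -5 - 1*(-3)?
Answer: 3364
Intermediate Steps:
Q = -2 (Q = -5 + 3 = -2)
k(f, W) = (-2 + W)*(5 + f) (k(f, W) = (f + 5)*(W - 2) = (5 + f)*(-2 + W) = (-2 + W)*(5 + f))
C(I) = -20 - 5*I (C(I) = (-10 - 2*I + 5*(-2) - 2*I) - I = (-10 - 2*I - 10 - 2*I) - I = (-20 - 4*I) - I = -20 - 5*I)
d = -58 (d = (-20 - 5*1) - 1*33 = (-20 - 5) - 33 = -25 - 33 = -58)
d² = (-58)² = 3364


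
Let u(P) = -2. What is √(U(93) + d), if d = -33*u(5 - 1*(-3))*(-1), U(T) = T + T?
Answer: 2*√30 ≈ 10.954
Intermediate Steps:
U(T) = 2*T
d = -66 (d = -33*(-2)*(-1) = 66*(-1) = -66)
√(U(93) + d) = √(2*93 - 66) = √(186 - 66) = √120 = 2*√30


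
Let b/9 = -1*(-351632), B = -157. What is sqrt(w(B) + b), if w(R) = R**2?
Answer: sqrt(3189337) ≈ 1785.9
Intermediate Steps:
b = 3164688 (b = 9*(-1*(-351632)) = 9*351632 = 3164688)
sqrt(w(B) + b) = sqrt((-157)**2 + 3164688) = sqrt(24649 + 3164688) = sqrt(3189337)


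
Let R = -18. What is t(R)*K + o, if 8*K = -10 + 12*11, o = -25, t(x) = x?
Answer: -599/2 ≈ -299.50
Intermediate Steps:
K = 61/4 (K = (-10 + 12*11)/8 = (-10 + 132)/8 = (1/8)*122 = 61/4 ≈ 15.250)
t(R)*K + o = -18*61/4 - 25 = -549/2 - 25 = -599/2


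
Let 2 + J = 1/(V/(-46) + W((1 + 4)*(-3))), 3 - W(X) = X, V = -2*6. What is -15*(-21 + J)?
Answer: 9637/28 ≈ 344.18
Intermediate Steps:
V = -12
W(X) = 3 - X
J = -817/420 (J = -2 + 1/(-12/(-46) + (3 - (1 + 4)*(-3))) = -2 + 1/(-12*(-1/46) + (3 - 5*(-3))) = -2 + 1/(6/23 + (3 - 1*(-15))) = -2 + 1/(6/23 + (3 + 15)) = -2 + 1/(6/23 + 18) = -2 + 1/(420/23) = -2 + 23/420 = -817/420 ≈ -1.9452)
-15*(-21 + J) = -15*(-21 - 817/420) = -15*(-9637/420) = 9637/28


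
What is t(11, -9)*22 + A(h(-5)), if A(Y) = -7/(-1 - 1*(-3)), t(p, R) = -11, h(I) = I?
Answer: -491/2 ≈ -245.50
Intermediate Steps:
A(Y) = -7/2 (A(Y) = -7/(-1 + 3) = -7/2)
t(11, -9)*22 + A(h(-5)) = -11*22 - 7/2 = -242 - 7/2 = -491/2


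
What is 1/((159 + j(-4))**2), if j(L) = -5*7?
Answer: 1/15376 ≈ 6.5036e-5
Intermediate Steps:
j(L) = -35
1/((159 + j(-4))**2) = 1/((159 - 35)**2) = 1/(124**2) = 1/15376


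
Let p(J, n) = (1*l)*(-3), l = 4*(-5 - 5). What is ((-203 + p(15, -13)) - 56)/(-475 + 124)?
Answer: 139/351 ≈ 0.39601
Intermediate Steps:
l = -40 (l = 4*(-10) = -40)
p(J, n) = 120 (p(J, n) = (1*(-40))*(-3) = -40*(-3) = 120)
((-203 + p(15, -13)) - 56)/(-475 + 124) = ((-203 + 120) - 56)/(-475 + 124) = (-83 - 56)/(-351) = -139*(-1/351) = 139/351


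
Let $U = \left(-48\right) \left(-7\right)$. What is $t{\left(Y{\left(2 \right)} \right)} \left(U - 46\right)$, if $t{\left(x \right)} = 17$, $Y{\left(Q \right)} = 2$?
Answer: $4930$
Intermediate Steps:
$U = 336$
$t{\left(Y{\left(2 \right)} \right)} \left(U - 46\right) = 17 \left(336 - 46\right) = 17 \cdot 290 = 4930$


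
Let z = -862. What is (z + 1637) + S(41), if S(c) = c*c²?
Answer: 69696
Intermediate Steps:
S(c) = c³
(z + 1637) + S(41) = (-862 + 1637) + 41³ = 775 + 68921 = 69696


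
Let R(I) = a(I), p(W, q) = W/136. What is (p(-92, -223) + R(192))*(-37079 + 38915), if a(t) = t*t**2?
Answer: 12995001126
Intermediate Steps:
p(W, q) = W/136 (p(W, q) = W*(1/136) = W/136)
a(t) = t**3
R(I) = I**3
(p(-92, -223) + R(192))*(-37079 + 38915) = ((1/136)*(-92) + 192**3)*(-37079 + 38915) = (-23/34 + 7077888)*1836 = (240648169/34)*1836 = 12995001126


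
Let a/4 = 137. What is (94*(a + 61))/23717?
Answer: 57246/23717 ≈ 2.4137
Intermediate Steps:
a = 548 (a = 4*137 = 548)
(94*(a + 61))/23717 = (94*(548 + 61))/23717 = (94*609)*(1/23717) = 57246*(1/23717) = 57246/23717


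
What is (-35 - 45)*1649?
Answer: -131920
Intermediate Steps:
(-35 - 45)*1649 = -80*1649 = -131920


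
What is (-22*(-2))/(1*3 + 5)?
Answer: 11/2 ≈ 5.5000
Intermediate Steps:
(-22*(-2))/(1*3 + 5) = 44/(3 + 5) = 44/8 = 44*(⅛) = 11/2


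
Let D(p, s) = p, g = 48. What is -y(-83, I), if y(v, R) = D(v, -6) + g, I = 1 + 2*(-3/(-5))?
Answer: 35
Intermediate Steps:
I = 11/5 (I = 1 + 2*(-3*(-⅕)) = 1 + 2*(⅗) = 1 + 6/5 = 11/5 ≈ 2.2000)
y(v, R) = 48 + v (y(v, R) = v + 48 = 48 + v)
-y(-83, I) = -(48 - 83) = -1*(-35) = 35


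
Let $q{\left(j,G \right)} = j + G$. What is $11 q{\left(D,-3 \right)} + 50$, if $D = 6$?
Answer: $83$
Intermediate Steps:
$q{\left(j,G \right)} = G + j$
$11 q{\left(D,-3 \right)} + 50 = 11 \left(-3 + 6\right) + 50 = 11 \cdot 3 + 50 = 33 + 50 = 83$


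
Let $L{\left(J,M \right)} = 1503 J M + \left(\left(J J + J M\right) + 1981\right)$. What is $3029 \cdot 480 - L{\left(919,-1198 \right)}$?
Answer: $1656454226$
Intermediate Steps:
$L{\left(J,M \right)} = 1981 + J^{2} + 1504 J M$ ($L{\left(J,M \right)} = 1503 J M + \left(\left(J^{2} + J M\right) + 1981\right) = 1503 J M + \left(1981 + J^{2} + J M\right) = 1981 + J^{2} + 1504 J M$)
$3029 \cdot 480 - L{\left(919,-1198 \right)} = 3029 \cdot 480 - \left(1981 + 919^{2} + 1504 \cdot 919 \left(-1198\right)\right) = 1453920 - \left(1981 + 844561 - 1655846848\right) = 1453920 - -1655000306 = 1453920 + 1655000306 = 1656454226$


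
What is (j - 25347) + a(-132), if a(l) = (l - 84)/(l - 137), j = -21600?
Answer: -12628527/269 ≈ -46946.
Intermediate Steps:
a(l) = (-84 + l)/(-137 + l)
(j - 25347) + a(-132) = (-21600 - 25347) + (-84 - 132)/(-137 - 132) = -46947 - 216/(-269) = -46947 - 1/269*(-216) = -46947 + 216/269 = -12628527/269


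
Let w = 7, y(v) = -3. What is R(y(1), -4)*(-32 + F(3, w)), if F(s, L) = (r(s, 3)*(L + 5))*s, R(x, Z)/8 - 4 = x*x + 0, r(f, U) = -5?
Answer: -22048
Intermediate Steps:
R(x, Z) = 32 + 8*x² (R(x, Z) = 32 + 8*(x*x + 0) = 32 + 8*(x² + 0) = 32 + 8*x²)
F(s, L) = s*(-25 - 5*L) (F(s, L) = (-5*(L + 5))*s = (-5*(5 + L))*s = (-25 - 5*L)*s = s*(-25 - 5*L))
R(y(1), -4)*(-32 + F(3, w)) = (32 + 8*(-3)²)*(-32 - 5*3*(5 + 7)) = (32 + 8*9)*(-32 - 5*3*12) = (32 + 72)*(-32 - 180) = 104*(-212) = -22048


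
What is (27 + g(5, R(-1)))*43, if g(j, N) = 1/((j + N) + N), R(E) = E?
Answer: 3526/3 ≈ 1175.3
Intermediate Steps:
g(j, N) = 1/(j + 2*N) (g(j, N) = 1/((N + j) + N) = 1/(j + 2*N))
(27 + g(5, R(-1)))*43 = (27 + 1/(5 + 2*(-1)))*43 = (27 + 1/(5 - 2))*43 = (27 + 1/3)*43 = (27 + ⅓)*43 = (82/3)*43 = 3526/3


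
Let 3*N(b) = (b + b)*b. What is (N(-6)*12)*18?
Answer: 5184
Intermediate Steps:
N(b) = 2*b²/3 (N(b) = ((b + b)*b)/3 = ((2*b)*b)/3 = (2*b²)/3 = 2*b²/3)
(N(-6)*12)*18 = (((⅔)*(-6)²)*12)*18 = (((⅔)*36)*12)*18 = (24*12)*18 = 288*18 = 5184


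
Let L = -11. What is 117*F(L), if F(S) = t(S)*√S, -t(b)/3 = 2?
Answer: -702*I*√11 ≈ -2328.3*I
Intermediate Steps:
t(b) = -6 (t(b) = -3*2 = -6)
F(S) = -6*√S
117*F(L) = 117*(-6*I*√11) = -702*I*√11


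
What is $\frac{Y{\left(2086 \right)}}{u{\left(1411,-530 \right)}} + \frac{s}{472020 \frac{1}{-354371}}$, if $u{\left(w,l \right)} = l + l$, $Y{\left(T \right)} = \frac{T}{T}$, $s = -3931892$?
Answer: $\frac{14769494094559}{5003412} \approx 2.9519 \cdot 10^{6}$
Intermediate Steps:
$Y{\left(T \right)} = 1$
$u{\left(w,l \right)} = 2 l$
$\frac{Y{\left(2086 \right)}}{u{\left(1411,-530 \right)}} + \frac{s}{472020 \frac{1}{-354371}} = 1 \frac{1}{2 \left(-530\right)} - \frac{3931892}{472020 \frac{1}{-354371}} = 1 \frac{1}{-1060} - \frac{3931892}{472020 \left(- \frac{1}{354371}\right)} = 1 \left(- \frac{1}{1060}\right) - \frac{3931892}{- \frac{472020}{354371}} = - \frac{1}{1060} - - \frac{348337124983}{118005} = - \frac{1}{1060} + \frac{348337124983}{118005} = \frac{14769494094559}{5003412}$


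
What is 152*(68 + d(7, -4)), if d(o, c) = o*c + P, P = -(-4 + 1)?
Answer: 6536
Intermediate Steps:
P = 3 (P = -1*(-3) = 3)
d(o, c) = 3 + c*o (d(o, c) = o*c + 3 = c*o + 3 = 3 + c*o)
152*(68 + d(7, -4)) = 152*(68 + (3 - 4*7)) = 152*(68 + (3 - 28)) = 152*(68 - 25) = 152*43 = 6536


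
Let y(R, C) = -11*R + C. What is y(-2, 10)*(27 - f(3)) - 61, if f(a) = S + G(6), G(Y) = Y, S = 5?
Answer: 451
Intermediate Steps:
y(R, C) = C - 11*R
f(a) = 11 (f(a) = 5 + 6 = 11)
y(-2, 10)*(27 - f(3)) - 61 = (10 - 11*(-2))*(27 - 1*11) - 61 = (10 + 22)*(27 - 11) - 61 = 32*16 - 61 = 512 - 61 = 451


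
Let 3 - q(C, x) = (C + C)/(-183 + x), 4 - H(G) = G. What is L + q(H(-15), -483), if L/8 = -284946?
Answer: -759095126/333 ≈ -2.2796e+6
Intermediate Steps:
L = -2279568 (L = 8*(-284946) = -2279568)
H(G) = 4 - G
q(C, x) = 3 - 2*C/(-183 + x) (q(C, x) = 3 - (C + C)/(-183 + x) = 3 - 2*C/(-183 + x))
L + q(H(-15), -483) = -2279568 + (-549 - 2*(4 - 1*(-15)) + 3*(-483))/(-183 - 483) = -2279568 + (-549 - 2*(4 + 15) - 1449)/(-666) = -2279568 - (-549 - 2*19 - 1449)/666 = -2279568 - (-549 - 38 - 1449)/666 = -2279568 - 1/666*(-2036) = -2279568 + 1018/333 = -759095126/333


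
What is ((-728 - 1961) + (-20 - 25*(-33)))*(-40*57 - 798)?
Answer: 5798952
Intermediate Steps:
((-728 - 1961) + (-20 - 25*(-33)))*(-40*57 - 798) = (-2689 + (-20 + 825))*(-2280 - 798) = (-2689 + 805)*(-3078) = -1884*(-3078) = 5798952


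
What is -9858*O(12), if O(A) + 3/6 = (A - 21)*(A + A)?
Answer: 2134257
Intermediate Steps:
O(A) = -1/2 + 2*A*(-21 + A) (O(A) = -1/2 + (A - 21)*(A + A) = -1/2 + (-21 + A)*(2*A) = -1/2 + 2*A*(-21 + A))
-9858*O(12) = -9858*(-1/2 - 42*12 + 2*12**2) = -9858*(-1/2 - 504 + 2*144) = -9858*(-1/2 - 504 + 288) = -9858*(-433/2) = 2134257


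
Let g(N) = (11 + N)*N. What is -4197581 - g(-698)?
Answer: -4677107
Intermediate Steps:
g(N) = N*(11 + N)
-4197581 - g(-698) = -4197581 - (-698)*(11 - 698) = -4197581 - (-698)*(-687) = -4197581 - 1*479526 = -4197581 - 479526 = -4677107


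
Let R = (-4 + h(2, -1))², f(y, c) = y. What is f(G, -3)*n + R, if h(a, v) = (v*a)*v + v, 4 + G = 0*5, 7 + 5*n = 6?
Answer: 49/5 ≈ 9.8000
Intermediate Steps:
n = -⅕ (n = -7/5 + (⅕)*6 = -7/5 + 6/5 = -⅕ ≈ -0.20000)
G = -4 (G = -4 + 0*5 = -4 + 0 = -4)
h(a, v) = v + a*v² (h(a, v) = (a*v)*v + v = a*v² + v = v + a*v²)
R = 9 (R = (-4 - (1 + 2*(-1)))² = (-4 - (1 - 2))² = (-4 - 1*(-1))² = (-4 + 1)² = (-3)² = 9)
f(G, -3)*n + R = -4*(-⅕) + 9 = ⅘ + 9 = 49/5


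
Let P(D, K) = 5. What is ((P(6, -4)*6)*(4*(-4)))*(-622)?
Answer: 298560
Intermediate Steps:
((P(6, -4)*6)*(4*(-4)))*(-622) = ((5*6)*(4*(-4)))*(-622) = (30*(-16))*(-622) = -480*(-622) = 298560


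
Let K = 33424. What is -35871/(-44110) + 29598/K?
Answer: 56920911/33507560 ≈ 1.6987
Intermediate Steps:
-35871/(-44110) + 29598/K = -35871/(-44110) + 29598/33424 = -35871*(-1/44110) + 29598*(1/33424) = 3261/4010 + 14799/16712 = 56920911/33507560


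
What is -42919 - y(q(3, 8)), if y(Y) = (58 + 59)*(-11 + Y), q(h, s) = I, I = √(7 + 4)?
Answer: -41632 - 117*√11 ≈ -42020.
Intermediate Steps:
I = √11 ≈ 3.3166
q(h, s) = √11
y(Y) = -1287 + 117*Y (y(Y) = 117*(-11 + Y) = -1287 + 117*Y)
-42919 - y(q(3, 8)) = -42919 - (-1287 + 117*√11) = -42919 + (1287 - 117*√11) = -41632 - 117*√11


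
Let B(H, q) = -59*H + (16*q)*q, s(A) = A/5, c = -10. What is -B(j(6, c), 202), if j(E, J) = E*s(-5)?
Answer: -653218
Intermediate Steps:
s(A) = A/5 (s(A) = A*(⅕) = A/5)
j(E, J) = -E (j(E, J) = E*((⅕)*(-5)) = E*(-1) = -E)
B(H, q) = -59*H + 16*q²
-B(j(6, c), 202) = -(-(-59)*6 + 16*202²) = -(-59*(-6) + 16*40804) = -(354 + 652864) = -1*653218 = -653218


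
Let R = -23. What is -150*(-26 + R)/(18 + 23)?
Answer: 7350/41 ≈ 179.27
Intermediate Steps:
-150*(-26 + R)/(18 + 23) = -150*(-26 - 23)/(18 + 23) = -(-7350)/41 = -150*(-49/41) = 7350/41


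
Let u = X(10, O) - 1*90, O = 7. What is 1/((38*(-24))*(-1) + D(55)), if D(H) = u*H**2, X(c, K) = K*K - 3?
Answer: -1/132188 ≈ -7.5650e-6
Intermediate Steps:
X(c, K) = -3 + K**2 (X(c, K) = K**2 - 3 = -3 + K**2)
u = -44 (u = (-3 + 7**2) - 1*90 = (-3 + 49) - 90 = 46 - 90 = -44)
D(H) = -44*H**2
1/((38*(-24))*(-1) + D(55)) = 1/((38*(-24))*(-1) - 44*55**2) = 1/(-912*(-1) - 44*3025) = 1/(912 - 133100) = 1/(-132188) = -1/132188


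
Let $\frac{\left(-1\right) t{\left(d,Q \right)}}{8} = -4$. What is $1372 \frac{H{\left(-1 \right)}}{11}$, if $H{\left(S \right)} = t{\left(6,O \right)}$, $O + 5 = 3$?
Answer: $\frac{43904}{11} \approx 3991.3$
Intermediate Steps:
$O = -2$ ($O = -5 + 3 = -2$)
$t{\left(d,Q \right)} = 32$ ($t{\left(d,Q \right)} = \left(-8\right) \left(-4\right) = 32$)
$H{\left(S \right)} = 32$
$1372 \frac{H{\left(-1 \right)}}{11} = 1372 \cdot \frac{32}{11} = \frac{43904}{11}$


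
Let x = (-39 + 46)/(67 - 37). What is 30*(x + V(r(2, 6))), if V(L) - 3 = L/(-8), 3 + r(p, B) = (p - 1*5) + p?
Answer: 112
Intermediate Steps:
r(p, B) = -8 + 2*p (r(p, B) = -3 + ((p - 1*5) + p) = -3 + ((p - 5) + p) = -3 + ((-5 + p) + p) = -3 + (-5 + 2*p) = -8 + 2*p)
V(L) = 3 - L/8 (V(L) = 3 + L/(-8) = 3 + L*(-⅛) = 3 - L/8)
x = 7/30 ≈ 0.23333
30*(x + V(r(2, 6))) = 30*(7/30 + (3 - (-8 + 2*2)/8)) = 30*(7/30 + (3 - (-8 + 4)/8)) = 30*(7/30 + (3 - ⅛*(-4))) = 30*(7/30 + (3 + ½)) = 30*(7/30 + 7/2) = 30*(56/15) = 112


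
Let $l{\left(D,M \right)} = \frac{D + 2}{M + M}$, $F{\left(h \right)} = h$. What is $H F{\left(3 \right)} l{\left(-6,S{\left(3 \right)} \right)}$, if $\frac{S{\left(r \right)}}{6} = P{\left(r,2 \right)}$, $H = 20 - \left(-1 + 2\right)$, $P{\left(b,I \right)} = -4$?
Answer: $\frac{19}{4} \approx 4.75$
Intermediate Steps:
$H = 19$ ($H = 20 - 1 = 19$)
$S{\left(r \right)} = -24$ ($S{\left(r \right)} = 6 \left(-4\right) = -24$)
$l{\left(D,M \right)} = \frac{2 + D}{2 M}$
$H F{\left(3 \right)} l{\left(-6,S{\left(3 \right)} \right)} = 19 \cdot 3 \frac{2 - 6}{2 \left(-24\right)} = 57 \cdot \frac{1}{2} \left(- \frac{1}{24}\right) \left(-4\right) = 57 \cdot \frac{1}{12} = \frac{19}{4}$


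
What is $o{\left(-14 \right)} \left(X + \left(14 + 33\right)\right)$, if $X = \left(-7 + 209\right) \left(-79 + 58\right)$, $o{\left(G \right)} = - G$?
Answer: $-58730$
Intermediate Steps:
$X = -4242$ ($X = 202 \left(-21\right) = -4242$)
$o{\left(-14 \right)} \left(X + \left(14 + 33\right)\right) = \left(-1\right) \left(-14\right) \left(-4242 + \left(14 + 33\right)\right) = 14 \left(-4242 + 47\right) = 14 \left(-4195\right) = -58730$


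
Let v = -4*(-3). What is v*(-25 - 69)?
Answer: -1128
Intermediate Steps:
v = 12
v*(-25 - 69) = 12*(-25 - 69) = 12*(-94) = -1128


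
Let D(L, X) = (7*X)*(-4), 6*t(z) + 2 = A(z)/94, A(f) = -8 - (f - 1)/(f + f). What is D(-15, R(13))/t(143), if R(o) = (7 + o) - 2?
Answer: 40648608/28099 ≈ 1446.6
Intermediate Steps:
R(o) = 5 + o
A(f) = -8 - (-1 + f)/(2*f)
t(z) = -1/3 + (1 - 17*z)/(1128*z) (t(z) = -1/3 + (((1 - 17*z)/(2*z))/94)/6 = -1/3 + (((1 - 17*z)/(2*z))*(1/94))/6 = -1/3 + ((1 - 17*z)/(188*z))/6 = -1/3 + (1 - 17*z)/(1128*z))
D(L, X) = -28*X
D(-15, R(13))/t(143) = (-28*(5 + 13))/(((1/1128)*(1 - 393*143)/143)) = (-28*18)/(((1/1128)*(1/143)*(1 - 56199))) = -504/((1/1128)*(1/143)*(-56198)) = -504/(-28099/80652) = -504*(-80652/28099) = 40648608/28099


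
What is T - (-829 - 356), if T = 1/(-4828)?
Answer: 5721179/4828 ≈ 1185.0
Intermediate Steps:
T = -1/4828 ≈ -0.00020713
T - (-829 - 356) = -1/4828 - (-829 - 356) = -1/4828 - 1*(-1185) = -1/4828 + 1185 = 5721179/4828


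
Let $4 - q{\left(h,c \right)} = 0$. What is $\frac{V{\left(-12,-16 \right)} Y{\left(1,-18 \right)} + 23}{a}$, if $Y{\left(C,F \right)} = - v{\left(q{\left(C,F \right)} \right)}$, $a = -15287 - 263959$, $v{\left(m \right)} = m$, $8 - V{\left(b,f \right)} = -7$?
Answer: $\frac{37}{279246} \approx 0.0001325$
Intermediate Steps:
$q{\left(h,c \right)} = 4$ ($q{\left(h,c \right)} = 4 - 0 = 4 + 0 = 4$)
$V{\left(b,f \right)} = 15$ ($V{\left(b,f \right)} = 8 - -7 = 8 + 7 = 15$)
$a = -279246$
$Y{\left(C,F \right)} = -4$ ($Y{\left(C,F \right)} = \left(-1\right) 4 = -4$)
$\frac{V{\left(-12,-16 \right)} Y{\left(1,-18 \right)} + 23}{a} = \frac{15 \left(-4\right) + 23}{-279246} = \left(-60 + 23\right) \left(- \frac{1}{279246}\right) = \left(-37\right) \left(- \frac{1}{279246}\right) = \frac{37}{279246}$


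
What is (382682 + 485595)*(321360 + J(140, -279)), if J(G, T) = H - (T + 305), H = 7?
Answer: 279012999457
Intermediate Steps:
J(G, T) = -298 - T (J(G, T) = 7 - (T + 305) = 7 - (305 + T) = 7 + (-305 - T) = -298 - T)
(382682 + 485595)*(321360 + J(140, -279)) = (382682 + 485595)*(321360 + (-298 - 1*(-279))) = 868277*(321360 + (-298 + 279)) = 868277*(321360 - 19) = 868277*321341 = 279012999457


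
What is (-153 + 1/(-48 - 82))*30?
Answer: -59673/13 ≈ -4590.2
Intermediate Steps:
(-153 + 1/(-48 - 82))*30 = (-153 + 1/(-130))*30 = (-153 - 1/130)*30 = -19891/130*30 = -59673/13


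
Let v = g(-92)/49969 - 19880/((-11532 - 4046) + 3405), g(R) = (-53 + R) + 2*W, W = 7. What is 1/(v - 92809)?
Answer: -86896091/8064597625468 ≈ -1.0775e-5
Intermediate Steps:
g(R) = -39 + R (g(R) = (-53 + R) + 2*7 = (-53 + R) + 14 = -39 + R)
v = 141684151/86896091 (v = (-39 - 92)/49969 - 19880/((-11532 - 4046) + 3405) = -131*1/49969 - 19880/(-15578 + 3405) = -131/49969 - 19880/(-12173) = -131/49969 - 19880*(-1/12173) = -131/49969 + 2840/1739 = 141684151/86896091 ≈ 1.6305)
1/(v - 92809) = 1/(141684151/86896091 - 92809) = 1/(-8064597625468/86896091) = -86896091/8064597625468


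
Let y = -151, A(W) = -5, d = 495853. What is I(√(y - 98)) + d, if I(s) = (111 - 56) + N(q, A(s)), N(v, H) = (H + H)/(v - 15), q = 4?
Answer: 5454998/11 ≈ 4.9591e+5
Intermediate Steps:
N(v, H) = 2*H/(-15 + v) (N(v, H) = (2*H)/(-15 + v) = 2*H/(-15 + v))
I(s) = 615/11 (I(s) = (111 - 56) + 2*(-5)/(-15 + 4) = 55 + 2*(-5)/(-11) = 55 + 2*(-5)*(-1/11) = 55 + 10/11 = 615/11)
I(√(y - 98)) + d = 615/11 + 495853 = 5454998/11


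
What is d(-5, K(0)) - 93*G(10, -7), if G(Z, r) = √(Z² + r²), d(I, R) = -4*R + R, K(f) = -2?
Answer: 6 - 93*√149 ≈ -1129.2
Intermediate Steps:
d(I, R) = -3*R
d(-5, K(0)) - 93*G(10, -7) = -3*(-2) - 93*√(10² + (-7)²) = 6 - 93*√(100 + 49) = 6 - 93*√149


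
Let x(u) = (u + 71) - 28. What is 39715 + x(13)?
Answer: 39771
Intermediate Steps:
x(u) = 43 + u (x(u) = (71 + u) - 28 = 43 + u)
39715 + x(13) = 39715 + (43 + 13) = 39715 + 56 = 39771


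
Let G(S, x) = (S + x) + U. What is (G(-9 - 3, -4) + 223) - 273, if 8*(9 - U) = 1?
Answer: -457/8 ≈ -57.125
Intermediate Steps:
U = 71/8 (U = 9 - 1/8*1 = 9 - 1/8 = 71/8 ≈ 8.8750)
G(S, x) = 71/8 + S + x (G(S, x) = (S + x) + 71/8 = 71/8 + S + x)
(G(-9 - 3, -4) + 223) - 273 = ((71/8 + (-9 - 3) - 4) + 223) - 273 = ((71/8 - 12 - 4) + 223) - 273 = (-57/8 + 223) - 273 = 1727/8 - 273 = -457/8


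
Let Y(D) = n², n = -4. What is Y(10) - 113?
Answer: -97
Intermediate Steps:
Y(D) = 16 (Y(D) = (-4)² = 16)
Y(10) - 113 = 16 - 113 = -97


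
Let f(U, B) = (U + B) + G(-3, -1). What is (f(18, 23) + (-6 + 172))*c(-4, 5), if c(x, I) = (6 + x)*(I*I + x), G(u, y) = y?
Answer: 8652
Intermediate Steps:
f(U, B) = -1 + B + U (f(U, B) = (U + B) - 1 = (B + U) - 1 = -1 + B + U)
c(x, I) = (6 + x)*(x + I²) (c(x, I) = (6 + x)*(I² + x) = (6 + x)*(x + I²))
(f(18, 23) + (-6 + 172))*c(-4, 5) = ((-1 + 23 + 18) + (-6 + 172))*((-4)² + 6*(-4) + 6*5² - 4*5²) = (40 + 166)*(16 - 24 + 6*25 - 4*25) = 206*(16 - 24 + 150 - 100) = 206*42 = 8652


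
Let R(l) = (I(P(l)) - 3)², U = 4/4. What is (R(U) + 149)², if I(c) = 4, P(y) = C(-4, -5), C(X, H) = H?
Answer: 22500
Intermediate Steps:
P(y) = -5
U = 1 (U = 4*(¼) = 1)
R(l) = 1 (R(l) = (4 - 3)² = 1² = 1)
(R(U) + 149)² = (1 + 149)² = 150² = 22500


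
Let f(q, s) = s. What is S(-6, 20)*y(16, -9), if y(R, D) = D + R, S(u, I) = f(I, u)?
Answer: -42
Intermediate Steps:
S(u, I) = u
S(-6, 20)*y(16, -9) = -6*(-9 + 16) = -6*7 = -42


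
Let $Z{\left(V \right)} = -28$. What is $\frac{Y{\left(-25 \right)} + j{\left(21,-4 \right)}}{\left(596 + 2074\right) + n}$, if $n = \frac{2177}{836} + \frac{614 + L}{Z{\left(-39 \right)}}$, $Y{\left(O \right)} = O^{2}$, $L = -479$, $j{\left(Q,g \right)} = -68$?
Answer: $\frac{814891}{3902966} \approx 0.20879$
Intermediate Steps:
$n = - \frac{3244}{1463}$ ($n = \frac{2177}{836} + \frac{614 - 479}{-28} = 2177 \cdot \frac{1}{836} + 135 \left(- \frac{1}{28}\right) = \frac{2177}{836} - \frac{135}{28} = - \frac{3244}{1463} \approx -2.2174$)
$\frac{Y{\left(-25 \right)} + j{\left(21,-4 \right)}}{\left(596 + 2074\right) + n} = \frac{\left(-25\right)^{2} - 68}{\left(596 + 2074\right) - \frac{3244}{1463}} = \frac{625 - 68}{2670 - \frac{3244}{1463}} = \frac{557}{\frac{3902966}{1463}} = 557 \cdot \frac{1463}{3902966} = \frac{814891}{3902966}$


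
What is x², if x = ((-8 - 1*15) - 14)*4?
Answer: 21904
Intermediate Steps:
x = -148 (x = ((-8 - 15) - 14)*4 = (-23 - 14)*4 = -37*4 = -148)
x² = (-148)² = 21904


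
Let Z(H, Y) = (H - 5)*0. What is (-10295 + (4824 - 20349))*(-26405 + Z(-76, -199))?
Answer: 681777100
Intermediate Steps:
Z(H, Y) = 0 (Z(H, Y) = (-5 + H)*0 = 0)
(-10295 + (4824 - 20349))*(-26405 + Z(-76, -199)) = (-10295 + (4824 - 20349))*(-26405 + 0) = (-10295 - 15525)*(-26405) = -25820*(-26405) = 681777100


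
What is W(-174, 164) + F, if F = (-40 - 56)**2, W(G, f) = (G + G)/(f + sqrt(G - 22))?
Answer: 62405700/6773 + 1218*I/6773 ≈ 9213.9 + 0.17983*I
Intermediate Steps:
W(G, f) = 2*G/(f + sqrt(-22 + G)) (W(G, f) = (2*G)/(f + sqrt(-22 + G)) = 2*G/(f + sqrt(-22 + G)))
F = 9216 (F = (-96)**2 = 9216)
W(-174, 164) + F = 2*(-174)/(164 + sqrt(-22 - 174)) + 9216 = 2*(-174)/(164 + sqrt(-196)) + 9216 = 2*(-174)/(164 + 14*I) + 9216 = 2*(-174)*((164 - 14*I)/27092) + 9216 = (-14268/6773 + 1218*I/6773) + 9216 = 62405700/6773 + 1218*I/6773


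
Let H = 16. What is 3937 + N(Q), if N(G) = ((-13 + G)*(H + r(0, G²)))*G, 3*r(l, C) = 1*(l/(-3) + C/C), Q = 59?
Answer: 144797/3 ≈ 48266.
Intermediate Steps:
r(l, C) = ⅓ - l/9 (r(l, C) = (1*(l/(-3) + C/C))/3 = (1*(l*(-⅓) + 1))/3 = (1*(-l/3 + 1))/3 = (1*(1 - l/3))/3 = (1 - l/3)/3 = ⅓ - l/9)
N(G) = G*(-637/3 + 49*G/3) (N(G) = ((-13 + G)*(16 + (⅓ - ⅑*0)))*G = ((-13 + G)*(16 + (⅓ + 0)))*G = ((-13 + G)*(16 + ⅓))*G = ((-13 + G)*(49/3))*G = (-637/3 + 49*G/3)*G = G*(-637/3 + 49*G/3))
3937 + N(Q) = 3937 + (49/3)*59*(-13 + 59) = 3937 + (49/3)*59*46 = 3937 + 132986/3 = 144797/3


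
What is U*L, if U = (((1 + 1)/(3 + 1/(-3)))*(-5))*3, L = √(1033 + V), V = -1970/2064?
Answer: -15*√274788318/688 ≈ -361.41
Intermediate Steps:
V = -985/1032 (V = -1970*1/2064 = -985/1032 ≈ -0.95446)
L = √274788318/516 (L = √(1033 - 985/1032) = √(1065071/1032) = √274788318/516 ≈ 32.125)
U = -45/4 (U = ((2/(3 - ⅓))*(-5))*3 = ((2/(8/3))*(-5))*3 = ((2*(3/8))*(-5))*3 = ((¾)*(-5))*3 = -15/4*3 = -45/4 ≈ -11.250)
U*L = -15*√274788318/688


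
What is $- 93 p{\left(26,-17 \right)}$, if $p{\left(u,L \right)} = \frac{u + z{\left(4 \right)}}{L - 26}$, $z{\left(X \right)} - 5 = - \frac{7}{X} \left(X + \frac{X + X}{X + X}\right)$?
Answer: $\frac{8277}{172} \approx 48.122$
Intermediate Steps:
$z{\left(X \right)} = 5 - \frac{7 \left(1 + X\right)}{X}$ ($z{\left(X \right)} = 5 + - \frac{7}{X} \left(X + \frac{X + X}{X + X}\right) = 5 + - \frac{7}{X} \left(X + \frac{2 X}{2 X}\right) = 5 + - \frac{7}{X} \left(X + 2 X \frac{1}{2 X}\right) = 5 + - \frac{7}{X} \left(X + 1\right) = 5 + - \frac{7}{X} \left(1 + X\right) = 5 - \frac{7 \left(1 + X\right)}{X}$)
$p{\left(u,L \right)} = \frac{- \frac{15}{4} + u}{-26 + L}$ ($p{\left(u,L \right)} = \frac{u - \left(2 + \frac{7}{4}\right)}{L - 26} = \frac{u - \frac{15}{4}}{-26 + L} = \frac{- \frac{15}{4} + u}{-26 + L}$)
$- 93 p{\left(26,-17 \right)} = - 93 \frac{- \frac{15}{4} + 26}{-26 - 17} = - 93 \frac{1}{-43} \cdot \frac{89}{4} = - 93 \left(\left(- \frac{1}{43}\right) \frac{89}{4}\right) = \left(-93\right) \left(- \frac{89}{172}\right) = \frac{8277}{172}$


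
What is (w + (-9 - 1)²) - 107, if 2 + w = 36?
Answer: 27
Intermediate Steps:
w = 34 (w = -2 + 36 = 34)
(w + (-9 - 1)²) - 107 = (34 + (-9 - 1)²) - 107 = (34 + (-10)²) - 107 = (34 + 100) - 107 = 134 - 107 = 27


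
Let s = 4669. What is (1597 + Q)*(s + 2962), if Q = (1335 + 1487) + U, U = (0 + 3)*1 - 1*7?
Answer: 33690865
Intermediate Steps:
U = -4 (U = 3*1 - 7 = 3 - 7 = -4)
Q = 2818 (Q = (1335 + 1487) - 4 = 2822 - 4 = 2818)
(1597 + Q)*(s + 2962) = (1597 + 2818)*(4669 + 2962) = 4415*7631 = 33690865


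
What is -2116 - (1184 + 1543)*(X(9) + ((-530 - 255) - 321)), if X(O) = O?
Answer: 2989403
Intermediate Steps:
-2116 - (1184 + 1543)*(X(9) + ((-530 - 255) - 321)) = -2116 - (1184 + 1543)*(9 + ((-530 - 255) - 321)) = -2116 - 2727*(9 + (-785 - 321)) = -2116 - 2727*(9 - 1106) = -2116 - 2727*(-1097) = -2116 - 1*(-2991519) = -2116 + 2991519 = 2989403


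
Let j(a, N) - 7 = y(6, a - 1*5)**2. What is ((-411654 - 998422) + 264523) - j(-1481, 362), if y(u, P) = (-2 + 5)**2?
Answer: -1145641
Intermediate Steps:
y(u, P) = 9 (y(u, P) = 3**2 = 9)
j(a, N) = 88 (j(a, N) = 7 + 9**2 = 7 + 81 = 88)
((-411654 - 998422) + 264523) - j(-1481, 362) = ((-411654 - 998422) + 264523) - 1*88 = (-1410076 + 264523) - 88 = -1145553 - 88 = -1145641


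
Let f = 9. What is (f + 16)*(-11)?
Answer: -275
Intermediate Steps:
(f + 16)*(-11) = (9 + 16)*(-11) = 25*(-11) = -275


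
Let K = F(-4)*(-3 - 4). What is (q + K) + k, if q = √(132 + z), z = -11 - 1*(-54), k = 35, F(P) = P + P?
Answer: 91 + 5*√7 ≈ 104.23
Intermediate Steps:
F(P) = 2*P
z = 43 (z = -11 + 54 = 43)
K = 56 (K = (2*(-4))*(-3 - 4) = -8*(-7) = 56)
q = 5*√7 (q = √(132 + 43) = √175 = 5*√7 ≈ 13.229)
(q + K) + k = (5*√7 + 56) + 35 = (56 + 5*√7) + 35 = 91 + 5*√7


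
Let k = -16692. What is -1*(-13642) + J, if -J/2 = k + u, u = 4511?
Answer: 38004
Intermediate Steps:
J = 24362 (J = -2*(-16692 + 4511) = -2*(-12181) = 24362)
-1*(-13642) + J = -1*(-13642) + 24362 = 13642 + 24362 = 38004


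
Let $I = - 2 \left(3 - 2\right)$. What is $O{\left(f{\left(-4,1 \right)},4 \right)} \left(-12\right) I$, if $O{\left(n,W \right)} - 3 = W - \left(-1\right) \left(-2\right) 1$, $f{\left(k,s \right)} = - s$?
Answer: $120$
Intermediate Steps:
$O{\left(n,W \right)} = 1 + W$ ($O{\left(n,W \right)} = 3 + \left(W - \left(-1\right) \left(-2\right) 1\right) = 3 + \left(W - 2 \cdot 1\right) = 3 + \left(W - 2\right) = 3 + \left(-2 + W\right) = 1 + W$)
$I = -2$ ($I = \left(-2\right) 1 = -2$)
$O{\left(f{\left(-4,1 \right)},4 \right)} \left(-12\right) I = \left(1 + 4\right) \left(-12\right) \left(-2\right) = 5 \left(-12\right) \left(-2\right) = \left(-60\right) \left(-2\right) = 120$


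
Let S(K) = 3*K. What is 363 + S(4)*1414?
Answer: 17331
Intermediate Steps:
363 + S(4)*1414 = 363 + (3*4)*1414 = 363 + 12*1414 = 363 + 16968 = 17331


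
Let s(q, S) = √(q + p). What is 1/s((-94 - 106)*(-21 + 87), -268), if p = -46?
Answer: -I*√13246/13246 ≈ -0.0086888*I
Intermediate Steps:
s(q, S) = √(-46 + q) (s(q, S) = √(q - 46) = √(-46 + q))
1/s((-94 - 106)*(-21 + 87), -268) = 1/(√(-46 + (-94 - 106)*(-21 + 87))) = 1/(√(-46 - 200*66)) = 1/(√(-46 - 13200)) = 1/(√(-13246)) = 1/(I*√13246) = -I*√13246/13246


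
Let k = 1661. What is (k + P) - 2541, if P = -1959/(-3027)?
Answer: -887267/1009 ≈ -879.35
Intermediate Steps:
P = 653/1009 (P = -1959*(-1/3027) = 653/1009 ≈ 0.64718)
(k + P) - 2541 = (1661 + 653/1009) - 2541 = 1676602/1009 - 2541 = -887267/1009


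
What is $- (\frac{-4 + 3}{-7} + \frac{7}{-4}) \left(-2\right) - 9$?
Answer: $- \frac{171}{14} \approx -12.214$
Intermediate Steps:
$- (\frac{-4 + 3}{-7} + \frac{7}{-4}) \left(-2\right) - 9 = - (\left(-1\right) \left(- \frac{1}{7}\right) + 7 \left(- \frac{1}{4}\right)) \left(-2\right) - 9 = - (\frac{1}{7} - \frac{7}{4}) \left(-2\right) - 9 = \left(-1\right) \left(- \frac{45}{28}\right) \left(-2\right) - 9 = \frac{45}{28} \left(-2\right) - 9 = - \frac{45}{14} - 9 = - \frac{171}{14}$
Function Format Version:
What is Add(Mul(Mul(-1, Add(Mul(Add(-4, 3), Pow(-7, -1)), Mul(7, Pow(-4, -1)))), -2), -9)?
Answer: Rational(-171, 14) ≈ -12.214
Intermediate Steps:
Add(Mul(Mul(-1, Add(Mul(Add(-4, 3), Pow(-7, -1)), Mul(7, Pow(-4, -1)))), -2), -9) = Add(Mul(Mul(-1, Add(Mul(-1, Rational(-1, 7)), Mul(7, Rational(-1, 4)))), -2), -9) = Add(Mul(Mul(-1, Add(Rational(1, 7), Rational(-7, 4))), -2), -9) = Add(Mul(Mul(-1, Rational(-45, 28)), -2), -9) = Add(Mul(Rational(45, 28), -2), -9) = Add(Rational(-45, 14), -9) = Rational(-171, 14)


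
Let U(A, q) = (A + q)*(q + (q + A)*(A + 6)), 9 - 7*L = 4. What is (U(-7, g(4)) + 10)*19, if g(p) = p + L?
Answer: -114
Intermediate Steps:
L = 5/7 (L = 9/7 - ⅐*4 = 9/7 - 4/7 = 5/7 ≈ 0.71429)
g(p) = 5/7 + p (g(p) = p + 5/7 = 5/7 + p)
U(A, q) = (A + q)*(q + (6 + A)*(A + q)) (U(A, q) = (A + q)*(q + (A + q)*(6 + A)) = (A + q)*(q + (6 + A)*(A + q)))
(U(-7, g(4)) + 10)*19 = (((-7)³ + 6*(-7)² + 7*(5/7 + 4)² - 7*(5/7 + 4)² + 2*(5/7 + 4)*(-7)² + 13*(-7)*(5/7 + 4)) + 10)*19 = ((-343 + 6*49 + 7*(33/7)² - 7*(33/7)² + 2*(33/7)*49 + 13*(-7)*(33/7)) + 10)*19 = ((-343 + 294 + 7*(1089/49) - 7*1089/49 + 462 - 429) + 10)*19 = ((-343 + 294 + 1089/7 - 1089/7 + 462 - 429) + 10)*19 = (-16 + 10)*19 = -6*19 = -114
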